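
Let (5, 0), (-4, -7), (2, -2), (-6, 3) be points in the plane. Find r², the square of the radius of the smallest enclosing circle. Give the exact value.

By Welzl's lemma the MEC is supported by two points (diametrically opposite) or three points (on a circumcircle).
The minimum enclosing circle is determined by three boundary points: (5, 0), (-4, -7), (-6, 3).
Their circumcentre is (-1.25, -1.25) with r² = 40.625.
The farthest remaining point (2, -2) is at distance² 11.125 ≤ 40.625.

40.625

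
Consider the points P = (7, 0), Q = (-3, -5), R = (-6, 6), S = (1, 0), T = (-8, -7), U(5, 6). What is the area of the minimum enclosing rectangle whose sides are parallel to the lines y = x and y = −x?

247

In coordinates u = x + y, v = x − y the rectangle is axis-aligned; the map (x,y)→(u,v) scales areas by 2.
u-values: 7, -8, 0, 1, -15, 11; range = 11 − (-15) = 26.
v-values: 7, 2, -12, 1, -1, -1; range = 7 − (-12) = 19.
Area = (26 × 19) / 2 = 247.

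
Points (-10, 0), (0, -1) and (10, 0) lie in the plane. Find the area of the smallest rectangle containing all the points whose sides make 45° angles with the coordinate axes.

200

In coordinates u = x + y, v = x − y the rectangle is axis-aligned; the map (x,y)→(u,v) scales areas by 2.
u-values: -10, -1, 10; range = 10 − (-10) = 20.
v-values: -10, 1, 10; range = 10 − (-10) = 20.
Area = (20 × 20) / 2 = 200.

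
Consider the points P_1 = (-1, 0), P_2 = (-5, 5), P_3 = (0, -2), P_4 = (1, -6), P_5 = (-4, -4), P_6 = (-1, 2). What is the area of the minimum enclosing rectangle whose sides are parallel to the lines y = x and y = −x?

76.5

In coordinates u = x + y, v = x − y the rectangle is axis-aligned; the map (x,y)→(u,v) scales areas by 2.
u-values: -1, 0, -2, -5, -8, 1; range = 1 − (-8) = 9.
v-values: -1, -10, 2, 7, 0, -3; range = 7 − (-10) = 17.
Area = (9 × 17) / 2 = 76.5.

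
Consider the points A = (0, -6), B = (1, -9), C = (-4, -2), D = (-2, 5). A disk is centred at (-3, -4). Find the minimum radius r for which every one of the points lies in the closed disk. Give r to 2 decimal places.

9.06

The required radius is the distance from (-3, -4) to the farthest point.
Squared distances: 13, 41, 5, 82.
Maximum is 82, attained at D.
r = √82 ≈ 9.06.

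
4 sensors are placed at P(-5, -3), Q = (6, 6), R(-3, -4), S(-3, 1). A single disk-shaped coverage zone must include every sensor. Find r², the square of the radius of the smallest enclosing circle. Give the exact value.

A smallest enclosing disk is always determined by at most three of the input points on its boundary.
The farthest pair is P–Q with squared distance 202. The circle on this segment as diameter has centre (0.5, 1.5) and r² = 202/4 = 50.5.
Check R: distance² to centre = 42.5 ≤ 50.5, so it lies inside.
All remaining points lie in this disk, and no smaller disk contains both endpoints, so this is the minimum enclosing circle.

50.5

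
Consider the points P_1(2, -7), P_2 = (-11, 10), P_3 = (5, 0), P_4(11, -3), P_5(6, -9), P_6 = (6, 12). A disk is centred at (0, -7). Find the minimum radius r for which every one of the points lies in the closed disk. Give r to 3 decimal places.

The required radius is the distance from (0, -7) to the farthest point.
Squared distances: 4, 410, 74, 137, 40, 397.
Maximum is 410, attained at P_2.
r = √410 ≈ 20.248.

20.248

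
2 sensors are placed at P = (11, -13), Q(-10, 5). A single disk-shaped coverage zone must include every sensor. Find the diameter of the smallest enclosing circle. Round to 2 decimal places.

The smallest circle enclosing two points has them as diameter endpoints.
Centre = midpoint = (0.5, -4); r² = |PQ|²/4 = 765/4 = 191.25.
Diameter = 2r = 2√(191.25) ≈ 27.66.

27.66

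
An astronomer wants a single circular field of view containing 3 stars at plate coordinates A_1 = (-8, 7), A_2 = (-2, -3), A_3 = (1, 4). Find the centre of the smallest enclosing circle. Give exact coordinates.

Side lengths²: A_1A_2² = 136, A_1A_3² = 90, A_2A_3² = 58.
Since A_1A_2² = 136 < 90 + 58 = 148, the triangle is acute, so the smallest enclosing circle is the circumcircle.
Circumcentre = (-55/12, 2.25), r² = 2465/72.
Centre = (-55/12, 2.25).

(-55/12, 2.25)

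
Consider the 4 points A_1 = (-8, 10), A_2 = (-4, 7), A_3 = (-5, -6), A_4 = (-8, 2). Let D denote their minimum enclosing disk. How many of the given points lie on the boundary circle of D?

2

A smallest enclosing disk is always determined by at most three of the input points on its boundary.
The farthest pair is A_1–A_3 with squared distance 265. The circle on this segment as diameter has centre (-6.5, 2) and r² = 265/4 = 66.25.
Check A_2: distance² to centre = 31.25 ≤ 66.25, so it lies inside.
All remaining points lie in this disk, and no smaller disk contains both endpoints, so this is the minimum enclosing circle.
The points at distance exactly r from the centre are A_1, A_3 — 2 points.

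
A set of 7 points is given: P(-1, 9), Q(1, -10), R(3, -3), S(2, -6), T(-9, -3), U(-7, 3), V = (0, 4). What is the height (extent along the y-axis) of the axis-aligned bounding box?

19

max y = 9, min y = -10, so height = 19.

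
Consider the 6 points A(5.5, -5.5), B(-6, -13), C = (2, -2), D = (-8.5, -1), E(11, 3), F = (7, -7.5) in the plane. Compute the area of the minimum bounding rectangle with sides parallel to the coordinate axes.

312

x ranges over [-8.5, 11], width 19.5.
y ranges over [-13, 3], height 16.
Area = 19.5 × 16 = 312.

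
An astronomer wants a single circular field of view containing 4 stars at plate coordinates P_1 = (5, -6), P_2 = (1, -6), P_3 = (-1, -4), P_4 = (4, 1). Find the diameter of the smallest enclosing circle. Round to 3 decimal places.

7.906

The minimum enclosing circle is determined by three boundary points: P_1, P_3, P_4.
Their circumcentre is (2.75, -2.75) with r² = 15.625.
The farthest remaining point P_2 is at distance² 13.625 ≤ 15.625.
Diameter = 2r = 2√(15.625) ≈ 7.906.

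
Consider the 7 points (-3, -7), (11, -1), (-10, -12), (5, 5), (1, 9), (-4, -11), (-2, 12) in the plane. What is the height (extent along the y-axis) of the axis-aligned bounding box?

max y = 12, min y = -12, so height = 24.

24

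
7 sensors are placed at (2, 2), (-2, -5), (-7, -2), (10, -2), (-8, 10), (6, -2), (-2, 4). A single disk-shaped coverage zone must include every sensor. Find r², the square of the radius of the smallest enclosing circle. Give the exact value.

117

The minimum enclosing circle of a finite set is fixed by two of the points (as a diameter) or three (as a circumcircle).
The farthest pair is (10, -2)–(-8, 10) with squared distance 468. The circle on this segment as diameter has centre (1, 4) and r² = 468/4 = 117.
Check (2, 2): distance² to centre = 5 ≤ 117, so it lies inside.
All remaining points lie in this disk, and no smaller disk contains both endpoints, so this is the minimum enclosing circle.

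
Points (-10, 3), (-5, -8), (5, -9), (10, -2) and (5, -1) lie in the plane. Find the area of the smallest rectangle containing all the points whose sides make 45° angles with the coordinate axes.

283.5

In coordinates u = x + y, v = x − y the rectangle is axis-aligned; the map (x,y)→(u,v) scales areas by 2.
u-values: -7, -13, -4, 8, 4; range = 8 − (-13) = 21.
v-values: -13, 3, 14, 12, 6; range = 14 − (-13) = 27.
Area = (21 × 27) / 2 = 283.5.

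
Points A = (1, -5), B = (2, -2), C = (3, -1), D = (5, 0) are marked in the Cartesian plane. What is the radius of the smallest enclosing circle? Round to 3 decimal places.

The minimum enclosing circle of a finite set is fixed by two of the points (as a diameter) or three (as a circumcircle).
The farthest pair is A–D with squared distance 41. The circle on this segment as diameter has centre (3, -2.5) and r² = 41/4 = 10.25.
Check B: distance² to centre = 1.25 ≤ 10.25, so it lies inside.
All remaining points lie in this disk, and no smaller disk contains both endpoints, so this is the minimum enclosing circle.
r = √(10.25) ≈ 3.202.

3.202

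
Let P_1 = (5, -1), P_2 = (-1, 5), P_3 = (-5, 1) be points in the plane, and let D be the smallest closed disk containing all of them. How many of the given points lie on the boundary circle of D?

Side lengths²: P_1P_2² = 72, P_1P_3² = 104, P_2P_3² = 32.
Since P_1P_3² = 104 ≥ 72 + 32 = 104, the angle opposite P_1P_3 is not acute, so the smallest enclosing circle has P_1P_3 as diameter.
Centre = midpoint of P_1P_3 = (0, 0), r² = 104/4 = 26.
The points at distance exactly r from the centre are P_1, P_2, P_3 — 3 points.

3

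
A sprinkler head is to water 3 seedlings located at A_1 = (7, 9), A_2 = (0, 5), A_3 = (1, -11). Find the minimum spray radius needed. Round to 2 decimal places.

10.44

Side lengths²: A_1A_2² = 65, A_1A_3² = 436, A_2A_3² = 257.
Since A_1A_3² = 436 ≥ 257 + 65 = 322, the angle opposite A_1A_3 is not acute, so the smallest enclosing circle has A_1A_3 as diameter.
Centre = midpoint of A_1A_3 = (4, -1), r² = 436/4 = 109.
r = √109 ≈ 10.44.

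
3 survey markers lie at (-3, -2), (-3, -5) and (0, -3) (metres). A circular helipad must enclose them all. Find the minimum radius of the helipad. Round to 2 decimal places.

1.90

Call the three points A, B, C in the order given.
Side lengths²: AB² = 9, AC² = 10, BC² = 13.
Since BC² = 13 < 10 + 9 = 19, the triangle is acute, so the smallest enclosing circle is the circumcircle.
Circumcentre = (-11/6, -3.5), r² = 65/18.
r = √(65/18) ≈ 1.90.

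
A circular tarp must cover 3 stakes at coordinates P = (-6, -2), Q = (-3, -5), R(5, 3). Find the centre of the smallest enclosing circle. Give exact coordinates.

(-0.5, 0.5)

Side lengths²: PQ² = 18, PR² = 146, QR² = 128.
Since PR² = 146 ≥ 128 + 18 = 146, the angle opposite PR is not acute, so the smallest enclosing circle has PR as diameter.
Centre = midpoint of PR = (-0.5, 0.5), r² = 146/4 = 36.5.
Centre = (-0.5, 0.5).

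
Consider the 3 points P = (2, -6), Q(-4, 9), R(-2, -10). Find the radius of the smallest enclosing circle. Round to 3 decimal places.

Side lengths²: PQ² = 261, PR² = 32, QR² = 365.
Since QR² = 365 ≥ 261 + 32 = 293, the angle opposite QR is not acute, so the smallest enclosing circle has QR as diameter.
Centre = midpoint of QR = (-3, -0.5), r² = 365/4 = 91.25.
r = √(91.25) ≈ 9.552.

9.552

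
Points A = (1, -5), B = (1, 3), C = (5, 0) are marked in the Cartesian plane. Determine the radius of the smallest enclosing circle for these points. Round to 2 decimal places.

Side lengths²: AB² = 64, AC² = 41, BC² = 25.
Since AB² = 64 < 41 + 25 = 66, the triangle is acute, so the smallest enclosing circle is the circumcircle.
Circumcentre = (1.125, -1), r² = 16.015625.
r = √(16.015625) ≈ 4.00.

4.00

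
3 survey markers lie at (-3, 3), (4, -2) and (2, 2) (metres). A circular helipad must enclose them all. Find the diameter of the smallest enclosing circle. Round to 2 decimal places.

Call the three points A, B, C in the order given.
Side lengths²: AB² = 74, AC² = 26, BC² = 20.
Since AB² = 74 ≥ 26 + 20 = 46, the angle opposite AB is not acute, so the smallest enclosing circle has AB as diameter.
Centre = midpoint of AB = (0.5, 0.5), r² = 74/4 = 18.5.
Diameter = 2r = 2√(18.5) ≈ 8.60.

8.60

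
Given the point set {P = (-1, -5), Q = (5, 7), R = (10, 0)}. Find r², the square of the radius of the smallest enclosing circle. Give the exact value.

13505/289

Side lengths²: PQ² = 180, PR² = 146, QR² = 74.
Since PQ² = 180 < 146 + 74 = 220, the triangle is acute, so the smallest enclosing circle is the circumcircle.
Circumcentre = (54/17, 7/17), r² = 13505/289.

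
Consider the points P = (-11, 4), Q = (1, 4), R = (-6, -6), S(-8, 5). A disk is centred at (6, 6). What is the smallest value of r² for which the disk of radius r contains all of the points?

The required radius is the distance from (6, 6) to the farthest point.
Squared distances: 293, 29, 288, 197.
Maximum is 293, attained at P.

293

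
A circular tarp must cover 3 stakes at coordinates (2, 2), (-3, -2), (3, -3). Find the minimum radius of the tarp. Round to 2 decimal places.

3.42

Call the three points A, B, C in the order given.
Side lengths²: AB² = 41, AC² = 26, BC² = 37.
Since AB² = 41 < 37 + 26 = 63, the triangle is acute, so the smallest enclosing circle is the circumcircle.
Circumcentre = (15/58, -55/58), r² = 19721/1682.
r = √(19721/1682) ≈ 3.42.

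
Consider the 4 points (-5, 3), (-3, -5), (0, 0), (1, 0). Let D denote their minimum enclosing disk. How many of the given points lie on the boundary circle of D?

A smallest enclosing disk is always determined by at most three of the input points on its boundary.
The minimum enclosing circle is determined by three boundary points: (-5, 3), (-3, -5), (1, 0).
Their circumcentre is (-22/7, -11/14) with r² = 3485/196.
The farthest remaining point (0, 0) is at distance² 2057/196 ≤ 3485/196.
The points at distance exactly r from the centre are (-5, 3), (-3, -5), (1, 0) — 3 points.

3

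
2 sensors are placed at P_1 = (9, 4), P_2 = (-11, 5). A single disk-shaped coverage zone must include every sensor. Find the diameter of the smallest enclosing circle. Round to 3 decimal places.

The smallest circle enclosing two points has them as diameter endpoints.
Centre = midpoint = (-1, 4.5); r² = |P_1P_2|²/4 = 401/4 = 100.25.
Diameter = 2r = 2√(100.25) ≈ 20.025.

20.025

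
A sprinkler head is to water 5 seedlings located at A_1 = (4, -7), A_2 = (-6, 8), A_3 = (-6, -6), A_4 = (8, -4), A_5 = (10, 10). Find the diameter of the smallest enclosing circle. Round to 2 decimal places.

A smallest enclosing disk is always determined by at most three of the input points on its boundary.
The farthest pair is A_3–A_5 with squared distance 512. The circle on this segment as diameter has centre (2, 2) and r² = 512/4 = 128.
Check A_1: distance² to centre = 85 ≤ 128, so it lies inside.
All remaining points lie in this disk, and no smaller disk contains both endpoints, so this is the minimum enclosing circle.
Diameter = 2r = 2√128 ≈ 22.63.

22.63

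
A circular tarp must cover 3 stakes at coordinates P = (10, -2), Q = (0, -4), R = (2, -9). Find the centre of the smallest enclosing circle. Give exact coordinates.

(289/54, -257/54)

Side lengths²: PQ² = 104, PR² = 113, QR² = 29.
Since PR² = 113 < 104 + 29 = 133, the triangle is acute, so the smallest enclosing circle is the circumcircle.
Circumcentre = (289/54, -257/54), r² = 42601/1458.
Centre = (289/54, -257/54).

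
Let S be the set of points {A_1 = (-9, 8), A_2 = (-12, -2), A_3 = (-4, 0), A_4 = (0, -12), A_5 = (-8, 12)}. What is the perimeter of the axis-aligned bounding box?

72

Width = max x − min x = 0 − (-12) = 12.
Height = max y − min y = 12 − (-12) = 24.
Perimeter = 2(12 + 24) = 72.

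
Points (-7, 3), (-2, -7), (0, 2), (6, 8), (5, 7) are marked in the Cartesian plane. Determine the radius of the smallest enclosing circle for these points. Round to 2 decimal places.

8.54

By Welzl's lemma the MEC is supported by two points (diametrically opposite) or three points (on a circumcircle).
The minimum enclosing circle is determined by three boundary points: (-7, 3), (-2, -7), (6, 8).
Their circumcentre is (79/62, 55/62) with r² = 140165/1922.
The farthest remaining point (5, 7) is at distance² 98501/1922 ≤ 140165/1922.
r = √(140165/1922) ≈ 8.54.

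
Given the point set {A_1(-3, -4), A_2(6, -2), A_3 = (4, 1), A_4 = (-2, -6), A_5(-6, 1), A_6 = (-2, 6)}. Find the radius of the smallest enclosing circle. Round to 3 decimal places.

By Welzl's lemma the MEC is supported by two points (diametrically opposite) or three points (on a circumcircle).
The minimum enclosing circle is determined by three boundary points: A_2, A_4, A_6.
Their circumcentre is (0, 0) with r² = 40.
The farthest remaining point A_5 is at distance² 37 ≤ 40.
r = √40 ≈ 6.325.

6.325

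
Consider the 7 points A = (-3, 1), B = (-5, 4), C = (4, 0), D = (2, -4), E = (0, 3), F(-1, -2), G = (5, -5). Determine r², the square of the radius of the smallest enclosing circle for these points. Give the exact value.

The farthest pair is B–G with squared distance 181. The circle on this segment as diameter has centre (0, -0.5) and r² = 181/4 = 45.25.
Check A: distance² to centre = 11.25 ≤ 45.25, so it lies inside.
All remaining points lie in this disk, and no smaller disk contains both endpoints, so this is the minimum enclosing circle.

45.25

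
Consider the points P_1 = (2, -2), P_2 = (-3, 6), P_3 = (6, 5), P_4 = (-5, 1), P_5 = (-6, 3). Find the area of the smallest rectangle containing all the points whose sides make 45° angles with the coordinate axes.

97.5

In coordinates u = x + y, v = x − y the rectangle is axis-aligned; the map (x,y)→(u,v) scales areas by 2.
u-values: 0, 3, 11, -4, -3; range = 11 − (-4) = 15.
v-values: 4, -9, 1, -6, -9; range = 4 − (-9) = 13.
Area = (15 × 13) / 2 = 97.5.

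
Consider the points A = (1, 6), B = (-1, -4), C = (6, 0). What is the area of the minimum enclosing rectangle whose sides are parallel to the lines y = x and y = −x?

66

In coordinates u = x + y, v = x − y the rectangle is axis-aligned; the map (x,y)→(u,v) scales areas by 2.
u-values: 7, -5, 6; range = 7 − (-5) = 12.
v-values: -5, 3, 6; range = 6 − (-5) = 11.
Area = (12 × 11) / 2 = 66.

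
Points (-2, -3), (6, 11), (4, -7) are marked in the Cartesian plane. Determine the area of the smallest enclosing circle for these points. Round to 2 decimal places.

257.61

Call the three points A, B, C in the order given.
Side lengths²: AB² = 260, AC² = 52, BC² = 328.
Since BC² = 328 ≥ 260 + 52 = 312, the angle opposite BC is not acute, so the smallest enclosing circle has BC as diameter.
Centre = midpoint of BC = (5, 2), r² = 328/4 = 82.
Area = π·r² = π·82 ≈ 257.61.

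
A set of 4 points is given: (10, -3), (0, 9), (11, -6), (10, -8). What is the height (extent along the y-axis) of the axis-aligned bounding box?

max y = 9, min y = -8, so height = 17.

17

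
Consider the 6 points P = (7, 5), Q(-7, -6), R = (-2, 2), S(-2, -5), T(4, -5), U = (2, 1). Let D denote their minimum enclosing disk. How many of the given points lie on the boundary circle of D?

The minimum enclosing circle of a finite set is fixed by two of the points (as a diameter) or three (as a circumcircle).
The farthest pair is P–Q with squared distance 317. The circle on this segment as diameter has centre (0, -0.5) and r² = 317/4 = 79.25.
Check R: distance² to centre = 10.25 ≤ 79.25, so it lies inside.
All remaining points lie in this disk, and no smaller disk contains both endpoints, so this is the minimum enclosing circle.
The points at distance exactly r from the centre are P, Q — 2 points.

2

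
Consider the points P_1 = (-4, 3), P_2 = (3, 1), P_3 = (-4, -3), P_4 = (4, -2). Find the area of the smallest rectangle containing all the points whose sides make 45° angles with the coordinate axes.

In coordinates u = x + y, v = x − y the rectangle is axis-aligned; the map (x,y)→(u,v) scales areas by 2.
u-values: -1, 4, -7, 2; range = 4 − (-7) = 11.
v-values: -7, 2, -1, 6; range = 6 − (-7) = 13.
Area = (11 × 13) / 2 = 71.5.

71.5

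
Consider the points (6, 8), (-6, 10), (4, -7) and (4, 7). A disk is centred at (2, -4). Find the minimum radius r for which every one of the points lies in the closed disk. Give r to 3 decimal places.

The required radius is the distance from (2, -4) to the farthest point.
Squared distances: 160, 260, 13, 125.
Maximum is 260, attained at (-6, 10).
r = √260 ≈ 16.125.

16.125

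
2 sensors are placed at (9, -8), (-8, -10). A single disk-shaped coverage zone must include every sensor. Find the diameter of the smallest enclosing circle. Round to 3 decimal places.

The smallest circle enclosing two points has them as diameter endpoints.
Centre = midpoint = (0.5, -9); r² = |(9, -8)−(-8, -10)|²/4 = 293/4 = 73.25.
Diameter = 2r = 2√(73.25) ≈ 17.117.

17.117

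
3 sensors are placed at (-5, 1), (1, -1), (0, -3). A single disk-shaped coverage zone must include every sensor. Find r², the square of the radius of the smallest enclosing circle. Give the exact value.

1025/98

Call the three points A, B, C in the order given.
Side lengths²: AB² = 40, AC² = 41, BC² = 5.
Since AC² = 41 < 40 + 5 = 45, the triangle is acute, so the smallest enclosing circle is the circumcircle.
Circumcentre = (-31/14, -9/14), r² = 1025/98.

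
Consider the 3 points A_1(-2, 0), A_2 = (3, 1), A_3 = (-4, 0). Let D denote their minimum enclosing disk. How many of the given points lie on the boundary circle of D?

Side lengths²: A_1A_2² = 26, A_1A_3² = 4, A_2A_3² = 50.
Since A_2A_3² = 50 ≥ 26 + 4 = 30, the angle opposite A_2A_3 is not acute, so the smallest enclosing circle has A_2A_3 as diameter.
Centre = midpoint of A_2A_3 = (-0.5, 0.5), r² = 50/4 = 12.5.
The points at distance exactly r from the centre are A_2, A_3 — 2 points.

2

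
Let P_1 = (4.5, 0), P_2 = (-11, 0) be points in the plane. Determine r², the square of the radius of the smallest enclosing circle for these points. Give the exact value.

60.0625

The smallest circle enclosing two points has them as diameter endpoints.
Centre = midpoint = (-3.25, 0); r² = |P_1P_2|²/4 = 240.25/4 = 60.0625.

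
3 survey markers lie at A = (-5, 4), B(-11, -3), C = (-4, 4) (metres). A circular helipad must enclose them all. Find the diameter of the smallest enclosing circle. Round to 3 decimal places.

9.899

Side lengths²: AB² = 85, AC² = 1, BC² = 98.
Since BC² = 98 ≥ 85 + 1 = 86, the angle opposite BC is not acute, so the smallest enclosing circle has BC as diameter.
Centre = midpoint of BC = (-7.5, 0.5), r² = 98/4 = 24.5.
Diameter = 2r = 2√(24.5) ≈ 9.899.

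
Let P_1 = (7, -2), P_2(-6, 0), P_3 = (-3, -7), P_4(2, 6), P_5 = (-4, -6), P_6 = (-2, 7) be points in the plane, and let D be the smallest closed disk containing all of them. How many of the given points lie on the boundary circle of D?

The minimum enclosing circle is determined by three boundary points: P_1, P_3, P_6.
Their circumcentre is (-1/6, -1/6) with r² = 985/18.
The farthest remaining point P_5 is at distance² 877/18 ≤ 985/18.
The points at distance exactly r from the centre are P_1, P_3, P_6 — 3 points.

3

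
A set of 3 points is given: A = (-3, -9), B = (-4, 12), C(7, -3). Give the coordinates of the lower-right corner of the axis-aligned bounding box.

x-range [-4, 7], y-range [-9, 12].
The lower-right corner is (7, -9).

(7, -9)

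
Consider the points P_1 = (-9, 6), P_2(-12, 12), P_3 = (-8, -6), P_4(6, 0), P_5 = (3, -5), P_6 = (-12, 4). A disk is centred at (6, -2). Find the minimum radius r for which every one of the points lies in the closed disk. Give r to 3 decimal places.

22.804

The required radius is the distance from (6, -2) to the farthest point.
Squared distances: 289, 520, 212, 4, 18, 360.
Maximum is 520, attained at P_2.
r = √520 ≈ 22.804.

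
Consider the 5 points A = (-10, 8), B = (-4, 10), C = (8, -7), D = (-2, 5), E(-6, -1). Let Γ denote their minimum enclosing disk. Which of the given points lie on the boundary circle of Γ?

A, C

The farthest pair is A–C with squared distance 549. The circle on this segment as diameter has centre (-1, 0.5) and r² = 549/4 = 137.25.
Check B: distance² to centre = 99.25 ≤ 137.25, so it lies inside.
All remaining points lie in this disk, and no smaller disk contains both endpoints, so this is the minimum enclosing circle.
The points at distance exactly r from the centre are A, C — 2 points.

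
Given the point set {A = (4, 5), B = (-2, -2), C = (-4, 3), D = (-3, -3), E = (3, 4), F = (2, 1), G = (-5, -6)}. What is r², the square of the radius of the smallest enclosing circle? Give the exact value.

The farthest pair is A–G with squared distance 202. The circle on this segment as diameter has centre (-0.5, -0.5) and r² = 202/4 = 50.5.
Check B: distance² to centre = 4.5 ≤ 50.5, so it lies inside.
All remaining points lie in this disk, and no smaller disk contains both endpoints, so this is the minimum enclosing circle.

50.5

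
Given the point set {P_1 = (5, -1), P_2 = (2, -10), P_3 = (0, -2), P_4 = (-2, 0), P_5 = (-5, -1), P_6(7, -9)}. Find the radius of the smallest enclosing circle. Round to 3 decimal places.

The minimum enclosing circle of a finite set is fixed by two of the points (as a diameter) or three (as a circumcircle).
The farthest pair is P_5–P_6 with squared distance 208. The circle on this segment as diameter has centre (1, -5) and r² = 208/4 = 52.
Check P_1: distance² to centre = 32 ≤ 52, so it lies inside.
All remaining points lie in this disk, and no smaller disk contains both endpoints, so this is the minimum enclosing circle.
r = √52 ≈ 7.211.

7.211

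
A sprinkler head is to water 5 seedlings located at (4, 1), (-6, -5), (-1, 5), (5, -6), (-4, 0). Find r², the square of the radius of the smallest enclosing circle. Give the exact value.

By Welzl's lemma the MEC is supported by two points (diametrically opposite) or three points (on a circumcircle).
The minimum enclosing circle is determined by three boundary points: (-6, -5), (-1, 5), (5, -6).
Their circumcentre is (-7/46, -77/46) with r² = 47885/1058.
The farthest remaining point (4, 1) is at distance² 25805/1058 ≤ 47885/1058.

47885/1058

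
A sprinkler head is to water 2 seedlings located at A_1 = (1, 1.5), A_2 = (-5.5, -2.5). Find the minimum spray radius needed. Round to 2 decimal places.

The smallest circle enclosing two points has them as diameter endpoints.
Centre = midpoint = (-2.25, -0.5); r² = |A_1A_2|²/4 = 58.25/4 = 14.5625.
r = √(14.5625) ≈ 3.82.

3.82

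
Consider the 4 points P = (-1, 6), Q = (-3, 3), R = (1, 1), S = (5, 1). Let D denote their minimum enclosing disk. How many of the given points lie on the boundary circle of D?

The minimum enclosing circle of a finite set is fixed by two of the points (as a diameter) or three (as a circumcircle).
The minimum enclosing circle is determined by three boundary points: P, Q, S.
Their circumcentre is (31/28, 17/7) with r² = 13481/784.
The farthest remaining point R is at distance² 1609/784 ≤ 13481/784.
The points at distance exactly r from the centre are P, Q, S — 3 points.

3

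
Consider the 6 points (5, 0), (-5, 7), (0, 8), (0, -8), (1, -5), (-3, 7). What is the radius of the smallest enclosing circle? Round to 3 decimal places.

8.062

By Welzl's lemma the MEC is supported by two points (diametrically opposite) or three points (on a circumcircle).
The minimum enclosing circle is determined by three boundary points: (-5, 7), (0, 8), (0, -8).
Their circumcentre is (-1, 0) with r² = 65.
The farthest remaining point (-3, 7) is at distance² 53 ≤ 65.
r = √65 ≈ 8.062.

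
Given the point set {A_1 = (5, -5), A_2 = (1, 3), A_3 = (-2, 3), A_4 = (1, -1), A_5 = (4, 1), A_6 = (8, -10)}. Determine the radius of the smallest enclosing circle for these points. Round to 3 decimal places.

A smallest enclosing disk is always determined by at most three of the input points on its boundary.
The farthest pair is A_3–A_6 with squared distance 269. The circle on this segment as diameter has centre (3, -3.5) and r² = 269/4 = 67.25.
Check A_1: distance² to centre = 6.25 ≤ 67.25, so it lies inside.
All remaining points lie in this disk, and no smaller disk contains both endpoints, so this is the minimum enclosing circle.
r = √(67.25) ≈ 8.201.

8.201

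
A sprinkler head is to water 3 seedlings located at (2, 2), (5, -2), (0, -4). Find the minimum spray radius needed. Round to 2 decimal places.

3.27

Call the three points A, B, C in the order given.
Side lengths²: AB² = 25, AC² = 40, BC² = 29.
Since AC² = 40 < 29 + 25 = 54, the triangle is acute, so the smallest enclosing circle is the circumcircle.
Circumcentre = (47/26, -33/26), r² = 3625/338.
r = √(3625/338) ≈ 3.27.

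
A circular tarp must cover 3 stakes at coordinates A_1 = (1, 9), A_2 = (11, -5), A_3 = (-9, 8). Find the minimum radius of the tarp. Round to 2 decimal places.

Side lengths²: A_1A_2² = 296, A_1A_3² = 101, A_2A_3² = 569.
Since A_2A_3² = 569 ≥ 296 + 101 = 397, the angle opposite A_2A_3 is not acute, so the smallest enclosing circle has A_2A_3 as diameter.
Centre = midpoint of A_2A_3 = (1, 1.5), r² = 569/4 = 142.25.
r = √(142.25) ≈ 11.93.

11.93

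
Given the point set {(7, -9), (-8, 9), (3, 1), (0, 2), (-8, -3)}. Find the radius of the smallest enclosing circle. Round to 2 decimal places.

11.72

A smallest enclosing disk is always determined by at most three of the input points on its boundary.
The farthest pair is (7, -9)–(-8, 9) with squared distance 549. The circle on this segment as diameter has centre (-0.5, 0) and r² = 549/4 = 137.25.
Check (3, 1): distance² to centre = 13.25 ≤ 137.25, so it lies inside.
All remaining points lie in this disk, and no smaller disk contains both endpoints, so this is the minimum enclosing circle.
r = √(137.25) ≈ 11.72.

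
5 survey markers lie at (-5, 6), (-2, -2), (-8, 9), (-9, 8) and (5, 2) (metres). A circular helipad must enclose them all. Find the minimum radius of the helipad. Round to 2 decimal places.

By Welzl's lemma the MEC is supported by two points (diametrically opposite) or three points (on a circumcircle).
The farthest pair is (-9, 8)–(5, 2) with squared distance 232. The circle on this segment as diameter has centre (-2, 5) and r² = 232/4 = 58.
Check (-5, 6): distance² to centre = 10 ≤ 58, so it lies inside.
All remaining points lie in this disk, and no smaller disk contains both endpoints, so this is the minimum enclosing circle.
r = √58 ≈ 7.62.

7.62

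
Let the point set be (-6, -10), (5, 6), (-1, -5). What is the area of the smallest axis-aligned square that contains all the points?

256

The bounding box has width 11 and height 16.
An axis-aligned square enclosing the set must have side ≥ max(width, height).
So the minimum side is max(11, 16) = 16.
Area = 16² = 256.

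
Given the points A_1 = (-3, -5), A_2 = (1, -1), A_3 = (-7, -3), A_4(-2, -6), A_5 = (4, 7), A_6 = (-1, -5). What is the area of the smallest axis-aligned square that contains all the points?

The bounding box has width 11 and height 13.
An axis-aligned square enclosing the set must have side ≥ max(width, height).
So the minimum side is max(11, 13) = 13.
Area = 13² = 169.

169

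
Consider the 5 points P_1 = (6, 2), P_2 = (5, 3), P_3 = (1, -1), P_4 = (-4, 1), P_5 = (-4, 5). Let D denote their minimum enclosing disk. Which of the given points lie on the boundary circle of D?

P_1, P_4, P_5

By Welzl's lemma the MEC is supported by two points (diametrically opposite) or three points (on a circumcircle).
The minimum enclosing circle is determined by three boundary points: P_1, P_4, P_5.
Their circumcentre is (0.85, 3) with r² = 27.5225.
The farthest remaining point P_2 is at distance² 17.2225 ≤ 27.5225.
The points at distance exactly r from the centre are P_1, P_4, P_5 — 3 points.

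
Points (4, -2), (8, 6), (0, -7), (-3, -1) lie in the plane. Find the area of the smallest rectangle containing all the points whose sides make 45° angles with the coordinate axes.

94.5

In coordinates u = x + y, v = x − y the rectangle is axis-aligned; the map (x,y)→(u,v) scales areas by 2.
u-values: 2, 14, -7, -4; range = 14 − (-7) = 21.
v-values: 6, 2, 7, -2; range = 7 − (-2) = 9.
Area = (21 × 9) / 2 = 94.5.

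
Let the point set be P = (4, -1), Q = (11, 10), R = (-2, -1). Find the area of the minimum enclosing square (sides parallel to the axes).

169

The bounding box has width 13 and height 11.
An axis-aligned square enclosing the set must have side ≥ max(width, height).
So the minimum side is max(13, 11) = 13.
Area = 13² = 169.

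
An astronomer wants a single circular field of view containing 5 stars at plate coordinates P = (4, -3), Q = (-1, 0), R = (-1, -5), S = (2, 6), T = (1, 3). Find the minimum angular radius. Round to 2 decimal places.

By Welzl's lemma the MEC is supported by two points (diametrically opposite) or three points (on a circumcircle).
The farthest pair is R–S with squared distance 130. The circle on this segment as diameter has centre (0.5, 0.5) and r² = 130/4 = 32.5.
Check P: distance² to centre = 24.5 ≤ 32.5, so it lies inside.
All remaining points lie in this disk, and no smaller disk contains both endpoints, so this is the minimum enclosing circle.
r = √(32.5) ≈ 5.70.

5.70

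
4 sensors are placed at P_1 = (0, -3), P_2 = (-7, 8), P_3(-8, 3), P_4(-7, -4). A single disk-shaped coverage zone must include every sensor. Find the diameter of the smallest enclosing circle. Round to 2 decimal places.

13.17

The minimum enclosing circle of a finite set is fixed by two of the points (as a diameter) or three (as a circumcircle).
The minimum enclosing circle is determined by three boundary points: P_1, P_2, P_4.
Their circumcentre is (-30/7, 2) with r² = 2125/49.
The farthest remaining point P_3 is at distance² 725/49 ≤ 2125/49.
Diameter = 2r = 2√(2125/49) ≈ 13.17.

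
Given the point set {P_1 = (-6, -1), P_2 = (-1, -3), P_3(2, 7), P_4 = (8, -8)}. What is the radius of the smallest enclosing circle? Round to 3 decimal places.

The minimum enclosing circle of a finite set is fixed by two of the points (as a diameter) or three (as a circumcircle).
The minimum enclosing circle is determined by three boundary points: P_1, P_3, P_4.
Their circumcentre is (2.5, -1.5) with r² = 72.5.
The farthest remaining point P_2 is at distance² 14.5 ≤ 72.5.
r = √(72.5) ≈ 8.515.

8.515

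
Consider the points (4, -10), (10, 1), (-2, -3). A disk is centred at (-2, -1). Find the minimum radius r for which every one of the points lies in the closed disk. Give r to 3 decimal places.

12.166

The required radius is the distance from (-2, -1) to the farthest point.
Squared distances: 117, 148, 4.
Maximum is 148, attained at (10, 1).
r = √148 ≈ 12.166.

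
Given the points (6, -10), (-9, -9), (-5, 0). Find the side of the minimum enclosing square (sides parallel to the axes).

15

The bounding box has width 15 and height 10.
An axis-aligned square enclosing the set must have side ≥ max(width, height).
So the minimum side is max(15, 10) = 15.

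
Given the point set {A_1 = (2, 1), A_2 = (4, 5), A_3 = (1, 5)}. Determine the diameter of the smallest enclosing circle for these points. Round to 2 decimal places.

4.61

Side lengths²: A_1A_2² = 20, A_1A_3² = 17, A_2A_3² = 9.
Since A_1A_2² = 20 < 17 + 9 = 26, the triangle is acute, so the smallest enclosing circle is the circumcircle.
Circumcentre = (2.5, 3.25), r² = 5.3125.
Diameter = 2r = 2√(5.3125) ≈ 4.61.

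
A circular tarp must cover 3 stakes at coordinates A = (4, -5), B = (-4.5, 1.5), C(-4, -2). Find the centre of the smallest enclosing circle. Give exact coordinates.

(-0.25, -1.75)

Side lengths²: AB² = 114.5, AC² = 73, BC² = 12.5.
Since AB² = 114.5 ≥ 73 + 12.5 = 85.5, the angle opposite AB is not acute, so the smallest enclosing circle has AB as diameter.
Centre = midpoint of AB = (-0.25, -1.75), r² = 114.5/4 = 28.625.
Centre = (-0.25, -1.75).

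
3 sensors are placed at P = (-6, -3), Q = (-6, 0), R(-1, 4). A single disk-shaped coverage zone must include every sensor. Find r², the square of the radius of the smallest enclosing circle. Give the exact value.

Side lengths²: PQ² = 9, PR² = 74, QR² = 41.
Since PR² = 74 ≥ 41 + 9 = 50, the angle opposite PR is not acute, so the smallest enclosing circle has PR as diameter.
Centre = midpoint of PR = (-3.5, 0.5), r² = 74/4 = 18.5.

18.5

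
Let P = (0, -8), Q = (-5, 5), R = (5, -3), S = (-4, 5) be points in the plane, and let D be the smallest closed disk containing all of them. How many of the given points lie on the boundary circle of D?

3

The minimum enclosing circle is determined by three boundary points: P, Q, R.
Their circumcentre is (-16/9, -11/9) with r² = 3977/81.
The farthest remaining point S is at distance² 3536/81 ≤ 3977/81.
The points at distance exactly r from the centre are P, Q, R — 3 points.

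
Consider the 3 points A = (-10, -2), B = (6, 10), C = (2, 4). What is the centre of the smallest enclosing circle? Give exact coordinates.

(-2, 4)

Side lengths²: AB² = 400, AC² = 180, BC² = 52.
Since AB² = 400 ≥ 180 + 52 = 232, the angle opposite AB is not acute, so the smallest enclosing circle has AB as diameter.
Centre = midpoint of AB = (-2, 4), r² = 400/4 = 100.
Centre = (-2, 4).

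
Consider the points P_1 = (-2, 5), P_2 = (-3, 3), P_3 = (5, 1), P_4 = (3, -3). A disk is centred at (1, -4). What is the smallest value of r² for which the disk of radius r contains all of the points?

90

The required radius is the distance from (1, -4) to the farthest point.
Squared distances: 90, 65, 41, 5.
Maximum is 90, attained at P_1.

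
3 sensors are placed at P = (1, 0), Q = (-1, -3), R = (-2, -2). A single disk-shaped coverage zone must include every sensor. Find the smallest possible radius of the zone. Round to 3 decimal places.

1.838

Side lengths²: PQ² = 13, PR² = 13, QR² = 2.
Since PR² = 13 < 13 + 2 = 15, the triangle is acute, so the smallest enclosing circle is the circumcircle.
Circumcentre = (-0.3, -1.3), r² = 3.38.
r = √(3.38) ≈ 1.838.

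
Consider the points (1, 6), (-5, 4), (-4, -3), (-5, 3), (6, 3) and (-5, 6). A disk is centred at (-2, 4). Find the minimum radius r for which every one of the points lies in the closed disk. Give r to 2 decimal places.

8.06

The required radius is the distance from (-2, 4) to the farthest point.
Squared distances: 13, 9, 53, 10, 65, 13.
Maximum is 65, attained at (6, 3).
r = √65 ≈ 8.06.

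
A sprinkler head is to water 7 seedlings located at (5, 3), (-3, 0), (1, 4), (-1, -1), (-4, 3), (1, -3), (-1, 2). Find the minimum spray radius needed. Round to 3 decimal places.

A smallest enclosing disk is always determined by at most three of the input points on its boundary.
The minimum enclosing circle is determined by three boundary points: (5, 3), (-4, 3), (1, -3).
Their circumcentre is (0.5, 5/3) with r² = 793/36.
The farthest remaining point (-3, 0) is at distance² 541/36 ≤ 793/36.
r = √(793/36) ≈ 4.693.

4.693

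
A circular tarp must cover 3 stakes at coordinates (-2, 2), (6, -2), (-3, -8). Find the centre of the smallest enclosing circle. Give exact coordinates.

Call the three points A, B, C in the order given.
Side lengths²: AB² = 80, AC² = 101, BC² = 117.
Since BC² = 117 < 101 + 80 = 181, the triangle is acute, so the smallest enclosing circle is the circumcircle.
Circumcentre = (5/14, -23/7), r² = 6565/196.
Centre = (5/14, -23/7).

(5/14, -23/7)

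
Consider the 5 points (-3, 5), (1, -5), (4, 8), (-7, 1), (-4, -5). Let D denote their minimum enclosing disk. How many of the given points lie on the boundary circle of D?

The minimum enclosing circle of a finite set is fixed by two of the points (as a diameter) or three (as a circumcircle).
The farthest pair is (4, 8)–(-4, -5) with squared distance 233. The circle on this segment as diameter has centre (0, 1.5) and r² = 233/4 = 58.25.
Check (-3, 5): distance² to centre = 21.25 ≤ 58.25, so it lies inside.
All remaining points lie in this disk, and no smaller disk contains both endpoints, so this is the minimum enclosing circle.
The points at distance exactly r from the centre are (4, 8), (-4, -5) — 2 points.

2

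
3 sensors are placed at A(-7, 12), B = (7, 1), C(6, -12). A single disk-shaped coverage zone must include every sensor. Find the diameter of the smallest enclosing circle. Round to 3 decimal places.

27.295

Side lengths²: AB² = 317, AC² = 745, BC² = 170.
Since AC² = 745 ≥ 317 + 170 = 487, the angle opposite AC is not acute, so the smallest enclosing circle has AC as diameter.
Centre = midpoint of AC = (-0.5, 0), r² = 745/4 = 186.25.
Diameter = 2r = 2√(186.25) ≈ 27.295.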